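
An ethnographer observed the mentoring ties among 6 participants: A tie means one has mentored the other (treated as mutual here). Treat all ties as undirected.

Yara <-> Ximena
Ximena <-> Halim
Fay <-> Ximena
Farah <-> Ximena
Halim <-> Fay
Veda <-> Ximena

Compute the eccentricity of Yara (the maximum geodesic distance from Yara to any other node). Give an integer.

Distances from Yara: Farah:2, Fay:2, Halim:2, Veda:2, Ximena:1.
The largest is 2 (to Halim, Veda, Farah, and Fay), so the eccentricity of Yara is 2.

2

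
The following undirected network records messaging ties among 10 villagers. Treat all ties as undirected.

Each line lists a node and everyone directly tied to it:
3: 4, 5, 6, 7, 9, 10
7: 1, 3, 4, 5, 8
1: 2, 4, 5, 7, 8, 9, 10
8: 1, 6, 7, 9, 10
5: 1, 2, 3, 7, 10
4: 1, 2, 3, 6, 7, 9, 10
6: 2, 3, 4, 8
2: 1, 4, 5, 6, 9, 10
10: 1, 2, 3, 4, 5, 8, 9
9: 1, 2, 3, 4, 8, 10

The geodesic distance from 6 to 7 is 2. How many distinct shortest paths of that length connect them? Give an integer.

3

The shortest distance is 2. The length-2 paths are: 6–3–7; 6–8–7; 6–4–7.
That gives 3 distinct shortest paths.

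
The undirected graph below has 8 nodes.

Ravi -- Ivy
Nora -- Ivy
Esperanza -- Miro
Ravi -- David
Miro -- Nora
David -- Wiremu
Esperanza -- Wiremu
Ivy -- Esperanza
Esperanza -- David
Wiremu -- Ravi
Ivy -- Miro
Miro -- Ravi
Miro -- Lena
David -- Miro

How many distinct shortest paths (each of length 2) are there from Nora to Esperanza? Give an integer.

2

The shortest distance is 2. The length-2 paths are: Nora–Miro–Esperanza; Nora–Ivy–Esperanza.
That gives 2 distinct shortest paths.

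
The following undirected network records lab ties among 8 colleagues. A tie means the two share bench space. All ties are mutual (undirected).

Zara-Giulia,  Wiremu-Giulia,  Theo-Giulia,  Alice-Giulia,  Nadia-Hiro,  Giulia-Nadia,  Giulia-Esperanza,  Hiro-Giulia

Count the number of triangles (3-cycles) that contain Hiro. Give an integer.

1

Hiro's neighbors: Giulia and Nadia.
Neighbor pairs that are themselves tied: Hiro–Giulia–Nadia. Each forms one triangle with Hiro, for 1 in total.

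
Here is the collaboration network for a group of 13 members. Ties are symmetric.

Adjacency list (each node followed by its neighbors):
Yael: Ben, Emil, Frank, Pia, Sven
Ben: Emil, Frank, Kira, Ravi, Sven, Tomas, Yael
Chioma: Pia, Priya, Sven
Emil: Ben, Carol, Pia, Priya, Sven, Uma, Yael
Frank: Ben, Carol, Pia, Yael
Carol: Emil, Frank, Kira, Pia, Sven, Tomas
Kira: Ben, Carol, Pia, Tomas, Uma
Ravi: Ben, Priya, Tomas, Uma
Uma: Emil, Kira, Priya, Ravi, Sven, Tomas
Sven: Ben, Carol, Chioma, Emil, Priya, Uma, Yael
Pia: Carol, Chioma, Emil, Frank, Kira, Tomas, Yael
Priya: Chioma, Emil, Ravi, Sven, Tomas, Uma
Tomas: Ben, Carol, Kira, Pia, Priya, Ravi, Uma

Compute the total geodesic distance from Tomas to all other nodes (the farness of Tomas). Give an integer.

Distances from Tomas: Ben:1, Carol:1, Chioma:2, Emil:2, Frank:2, Kira:1, Pia:1, Priya:1, Ravi:1, Sven:2, Uma:1, Yael:2.
Sum = 1 + 1 + 2 + 2 + 2 + 1 + 1 + 1 + 1 + 2 + 1 + 2 = 17.

17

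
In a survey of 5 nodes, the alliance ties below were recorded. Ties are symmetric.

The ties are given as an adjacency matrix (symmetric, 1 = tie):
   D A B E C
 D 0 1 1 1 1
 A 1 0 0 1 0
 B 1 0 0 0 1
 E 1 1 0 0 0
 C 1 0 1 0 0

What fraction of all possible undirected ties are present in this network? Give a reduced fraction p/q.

3/5

There are 6 edges and 5 nodes, so the maximum possible is C(5,2) = 10.
Density = 6/10 = 3/5.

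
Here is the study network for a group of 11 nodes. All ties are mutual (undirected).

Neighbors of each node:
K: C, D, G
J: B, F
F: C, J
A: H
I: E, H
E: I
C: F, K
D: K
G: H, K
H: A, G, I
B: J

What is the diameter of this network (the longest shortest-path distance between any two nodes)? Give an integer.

8

Eccentricity of each node (its greatest distance to any other): A:7, B:8, C:5, D:5, E:8, F:6, G:5, H:6, I:7, J:7, K:4.
The maximum eccentricity is 8, realized for instance by the pair E–B via E – I – H – G – K – C – F – J – B. So the diameter is 8.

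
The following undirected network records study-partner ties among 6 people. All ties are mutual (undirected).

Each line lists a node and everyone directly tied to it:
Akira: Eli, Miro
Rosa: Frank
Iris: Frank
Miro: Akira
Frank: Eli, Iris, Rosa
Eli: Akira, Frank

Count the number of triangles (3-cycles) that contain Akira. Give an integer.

Akira's neighbors are Eli and Miro, but none of them are tied to each other, so no triangle contains Akira.

0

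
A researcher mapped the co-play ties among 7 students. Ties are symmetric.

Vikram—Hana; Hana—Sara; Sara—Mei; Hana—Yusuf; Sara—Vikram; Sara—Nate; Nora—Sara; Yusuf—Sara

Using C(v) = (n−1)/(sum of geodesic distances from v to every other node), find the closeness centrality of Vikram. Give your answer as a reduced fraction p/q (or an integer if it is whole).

3/5

Distances from Vikram: Hana:1, Mei:2, Nate:2, Nora:2, Sara:1, Yusuf:2. Sum = 10.
n = 7, so closeness = 6/10 = 3/5.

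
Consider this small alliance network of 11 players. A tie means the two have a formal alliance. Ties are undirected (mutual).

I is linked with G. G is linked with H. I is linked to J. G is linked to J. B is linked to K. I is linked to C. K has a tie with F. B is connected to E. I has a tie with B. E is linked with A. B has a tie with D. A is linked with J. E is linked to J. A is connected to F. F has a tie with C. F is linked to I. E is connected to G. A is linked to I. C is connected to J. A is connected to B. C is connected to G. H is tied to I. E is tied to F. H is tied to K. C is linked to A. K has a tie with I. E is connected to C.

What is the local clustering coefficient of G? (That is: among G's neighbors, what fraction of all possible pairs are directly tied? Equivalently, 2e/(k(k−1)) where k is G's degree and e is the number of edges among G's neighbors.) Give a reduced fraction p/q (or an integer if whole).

G's neighbors: C, E, H, I, and J (k = 5).
Possible neighbor pairs: C(5,2) = 10. Edges among them: C–E, C–I, C–J, E–J, H–I, I–J → e = 6.
Clustering(G) = 6/10 = 3/5.

3/5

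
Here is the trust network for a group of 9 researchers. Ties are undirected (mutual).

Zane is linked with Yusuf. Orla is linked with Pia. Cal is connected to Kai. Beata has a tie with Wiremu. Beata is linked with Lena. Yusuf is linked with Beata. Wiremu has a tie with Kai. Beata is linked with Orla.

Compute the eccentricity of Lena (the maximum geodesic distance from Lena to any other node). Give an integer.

4

Distances from Lena: Beata:1, Cal:4, Kai:3, Orla:2, Pia:3, Wiremu:2, Yusuf:2, Zane:3.
The largest is 4 (to Cal), so the eccentricity of Lena is 4.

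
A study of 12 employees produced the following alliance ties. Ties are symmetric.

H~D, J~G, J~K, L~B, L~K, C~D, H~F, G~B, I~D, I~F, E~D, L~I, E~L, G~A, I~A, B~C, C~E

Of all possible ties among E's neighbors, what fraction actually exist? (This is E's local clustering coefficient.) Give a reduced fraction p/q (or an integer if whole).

1/3

E's neighbors: C, D, and L (k = 3).
Possible neighbor pairs: C(3,2) = 3. Edges among them: C–D → e = 1.
Clustering(E) = 1/3.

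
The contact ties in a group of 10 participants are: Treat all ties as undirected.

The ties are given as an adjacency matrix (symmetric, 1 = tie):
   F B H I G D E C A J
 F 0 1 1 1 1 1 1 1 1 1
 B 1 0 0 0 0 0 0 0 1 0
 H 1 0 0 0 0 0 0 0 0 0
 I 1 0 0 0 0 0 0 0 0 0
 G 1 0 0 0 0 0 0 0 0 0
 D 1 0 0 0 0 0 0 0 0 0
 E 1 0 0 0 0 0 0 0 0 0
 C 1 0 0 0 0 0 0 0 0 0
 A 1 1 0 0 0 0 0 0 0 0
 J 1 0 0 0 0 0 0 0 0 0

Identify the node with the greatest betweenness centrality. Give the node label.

Unnormalized betweenness of each node: A:0, B:0, C:0, D:0, E:0, F:35, G:0, H:0, I:0, J:0.
F has the largest value, 35, making it the main broker — the node through which the most shortest paths run.

F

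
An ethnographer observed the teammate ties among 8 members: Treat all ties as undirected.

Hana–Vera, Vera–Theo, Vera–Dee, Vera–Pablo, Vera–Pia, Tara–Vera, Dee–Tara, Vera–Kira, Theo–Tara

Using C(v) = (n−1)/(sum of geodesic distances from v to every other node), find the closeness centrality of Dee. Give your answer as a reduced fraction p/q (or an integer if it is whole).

7/12

Distances from Dee: Hana:2, Kira:2, Pablo:2, Pia:2, Tara:1, Theo:2, Vera:1. Sum = 12.
n = 8, so closeness = 7/12.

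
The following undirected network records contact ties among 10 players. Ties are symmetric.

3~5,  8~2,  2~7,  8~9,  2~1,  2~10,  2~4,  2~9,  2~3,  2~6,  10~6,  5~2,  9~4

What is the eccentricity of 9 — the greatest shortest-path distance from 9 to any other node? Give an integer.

2

Distances from 9: 1:2, 2:1, 3:2, 4:1, 5:2, 6:2, 7:2, 8:1, 10:2.
The largest is 2 (to 7, 10, 1, 5, 3, and 6), so the eccentricity of 9 is 2.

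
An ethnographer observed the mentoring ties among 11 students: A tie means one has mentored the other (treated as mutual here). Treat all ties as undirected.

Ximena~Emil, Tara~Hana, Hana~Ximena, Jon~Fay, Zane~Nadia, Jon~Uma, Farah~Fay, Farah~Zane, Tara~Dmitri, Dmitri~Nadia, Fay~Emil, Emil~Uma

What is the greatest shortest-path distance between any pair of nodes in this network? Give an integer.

5

Eccentricity of each node (its greatest distance to any other): Dmitri:5, Emil:4, Farah:4, Fay:4, Hana:4, Jon:5, Nadia:5, Tara:5, Uma:5, Ximena:4, Zane:4.
The maximum eccentricity is 5, realized for instance by the pair Nadia–Uma via Nadia – Zane – Farah – Fay – Emil – Uma. So the diameter is 5.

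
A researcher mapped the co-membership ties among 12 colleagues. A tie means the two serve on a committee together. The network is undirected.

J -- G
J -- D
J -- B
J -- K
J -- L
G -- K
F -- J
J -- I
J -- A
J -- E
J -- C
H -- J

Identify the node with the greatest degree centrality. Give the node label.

J

Degrees — A:1, B:1, C:1, D:1, E:1, F:1, G:2, H:1, I:1, J:11, K:2, L:1.
The maximum is 11, attained only by J.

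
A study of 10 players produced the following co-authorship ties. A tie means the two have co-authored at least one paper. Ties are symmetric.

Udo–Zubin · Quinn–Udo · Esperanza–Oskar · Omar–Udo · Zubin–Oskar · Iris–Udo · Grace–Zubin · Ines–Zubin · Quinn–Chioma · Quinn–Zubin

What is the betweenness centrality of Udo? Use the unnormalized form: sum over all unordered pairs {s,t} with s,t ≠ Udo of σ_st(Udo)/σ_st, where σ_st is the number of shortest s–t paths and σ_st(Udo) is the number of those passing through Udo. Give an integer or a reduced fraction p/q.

Pairs whose geodesics pass through Udo — Iris–Quinn: 1; Iris–Chioma: 1; Iris–Esperanza: 1; Iris–Omar: 1; Iris–Zubin: 1; Iris–Oskar: 1; Iris–Ines: 1; Iris–Grace: 1; Quinn–Omar: 1; Chioma–Omar: 1; Esperanza–Omar: 1; Omar–Zubin: 1; Omar–Oskar: 1; Omar–Ines: 1 … (+1 more pairs).
All other pairs contribute 0.
Summing the contributions gives betweenness(Udo) = 15.

15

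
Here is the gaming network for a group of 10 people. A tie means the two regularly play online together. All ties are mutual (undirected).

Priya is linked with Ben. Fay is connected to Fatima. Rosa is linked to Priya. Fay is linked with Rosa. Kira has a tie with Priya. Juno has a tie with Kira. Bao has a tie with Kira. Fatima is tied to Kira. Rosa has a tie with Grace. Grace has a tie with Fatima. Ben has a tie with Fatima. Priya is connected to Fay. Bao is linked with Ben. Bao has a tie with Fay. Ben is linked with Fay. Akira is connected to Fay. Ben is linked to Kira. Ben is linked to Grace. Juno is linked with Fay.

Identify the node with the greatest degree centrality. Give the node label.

Fay

Degrees — Akira:1, Bao:3, Ben:6, Fatima:4, Fay:7, Grace:3, Juno:2, Kira:5, Priya:4, Rosa:3.
The maximum is 7, attained only by Fay.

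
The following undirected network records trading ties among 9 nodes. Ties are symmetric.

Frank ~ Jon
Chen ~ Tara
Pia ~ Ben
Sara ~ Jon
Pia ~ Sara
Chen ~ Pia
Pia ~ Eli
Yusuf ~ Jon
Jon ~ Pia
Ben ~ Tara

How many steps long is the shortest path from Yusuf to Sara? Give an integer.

2

One shortest route is Yusuf – Jon – Sara, which uses 2 edges, and Yusuf and Sara are not directly tied, so nothing shorter exists. So d(Yusuf,Sara) = 2.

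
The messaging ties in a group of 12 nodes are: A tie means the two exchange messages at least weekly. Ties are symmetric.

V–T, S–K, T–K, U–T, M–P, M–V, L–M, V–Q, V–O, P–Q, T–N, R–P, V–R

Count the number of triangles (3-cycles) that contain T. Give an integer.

T's neighbors are K, N, U, and V, but none of them are tied to each other, so no triangle contains T.

0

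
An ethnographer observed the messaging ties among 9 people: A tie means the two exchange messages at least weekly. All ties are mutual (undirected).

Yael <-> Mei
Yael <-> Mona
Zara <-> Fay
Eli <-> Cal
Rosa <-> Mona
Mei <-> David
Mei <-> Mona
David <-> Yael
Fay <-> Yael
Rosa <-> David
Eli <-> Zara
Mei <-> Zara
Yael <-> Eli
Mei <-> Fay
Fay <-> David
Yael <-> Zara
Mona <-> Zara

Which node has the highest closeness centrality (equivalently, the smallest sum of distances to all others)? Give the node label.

Yael

Farness (sum of distances to all others) for each node — Cal:21, David:13, Eli:14, Fay:13, Mei:12, Mona:13, Rosa:17, Yael:10, Zara:11.
The smallest farness is 10, for Yael, so Yael has the highest closeness.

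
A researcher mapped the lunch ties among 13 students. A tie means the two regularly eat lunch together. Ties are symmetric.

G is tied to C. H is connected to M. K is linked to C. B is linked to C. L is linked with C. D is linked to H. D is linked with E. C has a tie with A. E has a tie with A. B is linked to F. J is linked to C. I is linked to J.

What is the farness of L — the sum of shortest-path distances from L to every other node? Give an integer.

35

Distances from L: A:2, B:2, C:1, D:4, E:3, F:3, G:2, H:5, I:3, J:2, K:2, M:6.
Sum = 2 + 2 + 1 + 4 + 3 + 3 + 2 + 5 + 3 + 2 + 2 + 6 = 35.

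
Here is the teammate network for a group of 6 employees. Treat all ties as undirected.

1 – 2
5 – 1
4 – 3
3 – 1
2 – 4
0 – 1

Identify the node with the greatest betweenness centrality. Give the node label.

1

Unnormalized betweenness of each node: 0:0, 1:15/2, 2:3/2, 3:3/2, 4:1/2, 5:0.
1 has the largest value, 15/2, making it the main broker — the node through which the most shortest paths run.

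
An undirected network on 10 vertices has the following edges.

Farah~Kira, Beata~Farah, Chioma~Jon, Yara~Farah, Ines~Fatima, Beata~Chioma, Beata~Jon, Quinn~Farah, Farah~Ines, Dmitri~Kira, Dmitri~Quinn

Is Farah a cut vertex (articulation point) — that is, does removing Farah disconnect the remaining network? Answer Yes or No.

Yes

Removing Farah leaves {Fatima and Ines} with no path to {Beata, Chioma, and Jon}, so the network splits into 4 components. Farah is a cut vertex.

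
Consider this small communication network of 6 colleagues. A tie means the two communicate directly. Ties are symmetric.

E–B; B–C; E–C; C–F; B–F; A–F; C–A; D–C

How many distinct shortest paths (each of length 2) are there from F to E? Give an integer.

The shortest distance is 2. The length-2 paths are: F–C–E; F–B–E.
That gives 2 distinct shortest paths.

2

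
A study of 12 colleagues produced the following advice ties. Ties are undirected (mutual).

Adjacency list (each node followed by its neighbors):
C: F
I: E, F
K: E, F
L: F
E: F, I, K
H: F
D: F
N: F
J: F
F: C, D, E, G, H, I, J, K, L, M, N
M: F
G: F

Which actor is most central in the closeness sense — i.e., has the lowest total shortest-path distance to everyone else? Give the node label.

Farness (sum of distances to all others) for each node — C:21, D:21, E:19, F:11, G:21, H:21, I:20, J:21, K:20, L:21, M:21, N:21.
The smallest farness is 11, for F, so F has the highest closeness.

F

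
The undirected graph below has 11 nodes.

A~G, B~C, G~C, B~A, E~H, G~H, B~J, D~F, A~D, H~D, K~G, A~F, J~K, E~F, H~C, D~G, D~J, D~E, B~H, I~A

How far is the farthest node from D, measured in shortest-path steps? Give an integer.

2

Distances from D: A:1, B:2, C:2, E:1, F:1, G:1, H:1, I:2, J:1, K:2.
The largest is 2 (to C, K, B, and I), so the eccentricity of D is 2.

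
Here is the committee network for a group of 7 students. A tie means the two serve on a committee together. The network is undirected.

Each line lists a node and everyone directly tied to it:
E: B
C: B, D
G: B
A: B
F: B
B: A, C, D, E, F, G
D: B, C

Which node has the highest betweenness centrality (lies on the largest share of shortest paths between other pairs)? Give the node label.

Unnormalized betweenness of each node: A:0, B:14, C:0, D:0, E:0, F:0, G:0.
B has the largest value, 14, making it the main broker — the node through which the most shortest paths run.

B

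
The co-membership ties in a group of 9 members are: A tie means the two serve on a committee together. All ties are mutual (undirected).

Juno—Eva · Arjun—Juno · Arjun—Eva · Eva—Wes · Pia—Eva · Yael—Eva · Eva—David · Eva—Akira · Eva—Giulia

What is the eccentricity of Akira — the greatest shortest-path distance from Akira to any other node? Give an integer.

2

Distances from Akira: Arjun:2, David:2, Eva:1, Giulia:2, Juno:2, Pia:2, Wes:2, Yael:2.
The largest is 2 (to Wes, Juno, David, Pia, Giulia, Yael, and Arjun), so the eccentricity of Akira is 2.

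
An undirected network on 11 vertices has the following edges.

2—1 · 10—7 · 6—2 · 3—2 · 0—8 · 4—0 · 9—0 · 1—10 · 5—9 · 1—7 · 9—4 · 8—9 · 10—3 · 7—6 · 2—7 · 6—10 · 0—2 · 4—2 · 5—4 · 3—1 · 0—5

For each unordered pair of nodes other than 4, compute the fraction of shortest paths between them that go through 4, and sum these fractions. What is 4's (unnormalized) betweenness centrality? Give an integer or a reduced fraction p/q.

6

Pairs whose geodesics pass through 4 — 10–9: 4/8; 10–5: 4/8; 3–9: 1/2; 3–5: 1/2; 2–9: 1/2; 2–5: 1/2; 7–9: 1/2; 7–5: 1/2; 1–9: 1/2; 1–5: 1/2; 6–9: 1/2; 6–5: 1/2.
All other pairs contribute 0.
Summing the contributions gives betweenness(4) = 6.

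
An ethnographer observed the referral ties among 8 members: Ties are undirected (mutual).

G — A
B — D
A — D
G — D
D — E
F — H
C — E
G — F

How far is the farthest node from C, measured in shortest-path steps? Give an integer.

5

Distances from C: A:3, B:3, D:2, E:1, F:4, G:3, H:5.
The largest is 5 (to H), so the eccentricity of C is 5.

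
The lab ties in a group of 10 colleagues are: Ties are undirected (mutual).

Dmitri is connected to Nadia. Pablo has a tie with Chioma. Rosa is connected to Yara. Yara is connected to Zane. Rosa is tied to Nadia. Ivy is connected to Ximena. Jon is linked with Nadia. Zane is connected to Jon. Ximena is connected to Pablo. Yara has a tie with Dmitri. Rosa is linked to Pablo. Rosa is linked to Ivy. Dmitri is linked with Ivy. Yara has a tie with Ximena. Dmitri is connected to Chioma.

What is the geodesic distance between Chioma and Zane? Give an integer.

3

One shortest route is Chioma – Dmitri – Yara – Zane, which uses 3 edges, and at distance 2 from Chioma we only reach {Ivy, Nadia, Rosa, Ximena, Yara}, which does not include Zane. So d(Chioma,Zane) = 3.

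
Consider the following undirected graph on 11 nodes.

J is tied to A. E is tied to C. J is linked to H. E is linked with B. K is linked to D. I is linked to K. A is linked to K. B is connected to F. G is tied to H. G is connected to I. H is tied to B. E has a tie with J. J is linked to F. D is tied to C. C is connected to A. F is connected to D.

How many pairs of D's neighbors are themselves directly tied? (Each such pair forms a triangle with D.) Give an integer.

D's neighbors are C, F, and K, but none of them are tied to each other, so no triangle contains D.

0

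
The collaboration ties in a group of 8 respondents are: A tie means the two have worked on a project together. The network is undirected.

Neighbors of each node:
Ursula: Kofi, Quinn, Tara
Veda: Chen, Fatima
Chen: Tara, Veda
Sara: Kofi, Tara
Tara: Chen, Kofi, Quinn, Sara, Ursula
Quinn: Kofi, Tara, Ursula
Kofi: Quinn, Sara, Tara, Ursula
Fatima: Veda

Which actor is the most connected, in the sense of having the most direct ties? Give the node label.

Degrees — Chen:2, Fatima:1, Kofi:4, Quinn:3, Sara:2, Tara:5, Ursula:3, Veda:2.
The maximum is 5, attained only by Tara.

Tara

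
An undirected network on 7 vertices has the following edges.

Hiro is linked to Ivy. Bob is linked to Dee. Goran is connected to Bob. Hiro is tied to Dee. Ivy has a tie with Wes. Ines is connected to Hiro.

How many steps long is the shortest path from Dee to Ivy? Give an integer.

2

One shortest route is Dee – Hiro – Ivy, which uses 2 edges, and Dee and Ivy are not directly tied, so nothing shorter exists. So d(Dee,Ivy) = 2.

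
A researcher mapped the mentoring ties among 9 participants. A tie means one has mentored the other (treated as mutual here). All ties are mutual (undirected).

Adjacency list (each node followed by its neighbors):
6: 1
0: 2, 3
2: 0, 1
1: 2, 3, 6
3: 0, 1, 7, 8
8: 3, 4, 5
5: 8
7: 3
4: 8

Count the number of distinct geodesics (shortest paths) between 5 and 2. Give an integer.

2

The shortest distance is 4. The length-4 paths are: 5–8–3–0–2; 5–8–3–1–2.
That gives 2 distinct shortest paths.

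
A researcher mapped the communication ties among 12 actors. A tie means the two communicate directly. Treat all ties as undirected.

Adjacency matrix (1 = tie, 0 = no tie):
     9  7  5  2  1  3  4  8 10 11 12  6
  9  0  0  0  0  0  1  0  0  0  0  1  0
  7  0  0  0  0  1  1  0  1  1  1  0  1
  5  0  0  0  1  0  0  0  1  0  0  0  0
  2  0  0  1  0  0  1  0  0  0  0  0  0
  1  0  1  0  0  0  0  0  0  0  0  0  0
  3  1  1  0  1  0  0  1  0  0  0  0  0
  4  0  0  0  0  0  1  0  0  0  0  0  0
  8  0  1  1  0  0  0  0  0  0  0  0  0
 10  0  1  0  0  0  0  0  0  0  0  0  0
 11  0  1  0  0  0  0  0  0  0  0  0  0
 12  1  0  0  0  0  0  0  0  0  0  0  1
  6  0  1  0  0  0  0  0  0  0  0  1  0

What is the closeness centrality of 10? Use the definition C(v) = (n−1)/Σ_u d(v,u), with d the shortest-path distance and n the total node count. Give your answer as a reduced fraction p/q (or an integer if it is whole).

Distances from 10: 1:2, 2:3, 3:2, 4:3, 5:3, 6:2, 7:1, 8:2, 9:3, 11:2, 12:3. Sum = 26.
n = 12, so closeness = 11/26.

11/26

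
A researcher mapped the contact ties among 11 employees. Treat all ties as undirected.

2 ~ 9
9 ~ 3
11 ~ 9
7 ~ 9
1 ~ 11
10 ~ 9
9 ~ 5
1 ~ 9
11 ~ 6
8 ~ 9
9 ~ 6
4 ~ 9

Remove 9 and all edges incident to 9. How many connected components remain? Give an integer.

Without 9, the remaining ties split the others into: {1, 6, 11}; {3}; {10}; {2}; {4}; {5}; {8}; {7}.
That's 8 separate components.

8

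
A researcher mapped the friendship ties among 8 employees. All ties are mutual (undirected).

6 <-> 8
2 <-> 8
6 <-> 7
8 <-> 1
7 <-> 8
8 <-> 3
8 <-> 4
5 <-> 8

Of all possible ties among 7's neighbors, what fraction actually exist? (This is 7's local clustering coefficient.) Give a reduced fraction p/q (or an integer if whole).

1

7's neighbors: 6 and 8 (k = 2).
Possible neighbor pairs: C(2,2) = 1. Edges among them: 6–8 → e = 1.
Clustering(7) = 1/1.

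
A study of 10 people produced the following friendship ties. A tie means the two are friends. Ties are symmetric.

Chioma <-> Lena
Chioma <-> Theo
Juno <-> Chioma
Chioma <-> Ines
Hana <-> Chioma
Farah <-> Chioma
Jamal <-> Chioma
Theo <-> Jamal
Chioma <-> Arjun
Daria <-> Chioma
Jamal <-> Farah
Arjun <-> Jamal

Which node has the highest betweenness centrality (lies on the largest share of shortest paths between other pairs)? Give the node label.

Chioma

Unnormalized betweenness of each node: Arjun:0, Chioma:63/2, Daria:0, Farah:0, Hana:0, Ines:0, Jamal:3/2, Juno:0, Lena:0, Theo:0.
Chioma has the largest value, 63/2, making it the main broker — the node through which the most shortest paths run.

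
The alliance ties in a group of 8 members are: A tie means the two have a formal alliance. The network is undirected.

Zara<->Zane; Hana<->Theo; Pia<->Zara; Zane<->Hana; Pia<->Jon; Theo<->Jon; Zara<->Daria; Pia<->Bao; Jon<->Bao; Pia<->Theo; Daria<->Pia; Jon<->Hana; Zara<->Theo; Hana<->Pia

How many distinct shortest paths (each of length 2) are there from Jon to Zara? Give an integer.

The shortest distance is 2. The length-2 paths are: Jon–Pia–Zara; Jon–Theo–Zara.
That gives 2 distinct shortest paths.

2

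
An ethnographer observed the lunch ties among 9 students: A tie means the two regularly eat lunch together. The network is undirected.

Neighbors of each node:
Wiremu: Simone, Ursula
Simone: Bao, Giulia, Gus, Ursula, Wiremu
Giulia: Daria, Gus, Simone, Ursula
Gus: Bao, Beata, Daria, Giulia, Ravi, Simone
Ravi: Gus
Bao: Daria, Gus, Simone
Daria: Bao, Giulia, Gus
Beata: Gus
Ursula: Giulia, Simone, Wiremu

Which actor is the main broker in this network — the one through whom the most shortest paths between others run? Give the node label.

Gus

Unnormalized betweenness of each node: Bao:7/12, Beata:0, Daria:1/3, Giulia:10/3, Gus:167/12, Ravi:0, Simone:97/12, Ursula:3/4, Wiremu:0.
Gus has the largest value, 167/12, making it the main broker — the node through which the most shortest paths run.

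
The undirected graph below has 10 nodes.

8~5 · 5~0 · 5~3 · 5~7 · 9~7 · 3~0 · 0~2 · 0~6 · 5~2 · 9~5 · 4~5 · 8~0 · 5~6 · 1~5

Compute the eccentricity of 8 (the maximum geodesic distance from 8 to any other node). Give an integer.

Distances from 8: 0:1, 1:2, 2:2, 3:2, 4:2, 5:1, 6:2, 7:2, 9:2.
The largest is 2 (to 3, 7, 6, 2, 1, 4, and 9), so the eccentricity of 8 is 2.

2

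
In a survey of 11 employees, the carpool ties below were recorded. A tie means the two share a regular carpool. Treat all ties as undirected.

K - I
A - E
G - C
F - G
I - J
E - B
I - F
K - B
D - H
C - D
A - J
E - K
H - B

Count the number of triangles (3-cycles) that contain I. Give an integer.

I's neighbors are F, J, and K, but none of them are tied to each other, so no triangle contains I.

0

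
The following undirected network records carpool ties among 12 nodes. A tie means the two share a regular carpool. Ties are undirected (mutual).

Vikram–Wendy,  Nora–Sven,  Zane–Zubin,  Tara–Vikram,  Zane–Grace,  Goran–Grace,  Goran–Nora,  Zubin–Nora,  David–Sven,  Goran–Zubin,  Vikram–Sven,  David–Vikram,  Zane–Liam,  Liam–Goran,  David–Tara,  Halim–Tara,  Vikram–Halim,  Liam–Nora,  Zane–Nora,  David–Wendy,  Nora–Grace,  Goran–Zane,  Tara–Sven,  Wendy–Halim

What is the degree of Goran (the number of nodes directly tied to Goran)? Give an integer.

Goran is directly tied to Grace, Liam, Nora, Zane, and Zubin. That is 5 neighbors, so the degree of Goran is 5.

5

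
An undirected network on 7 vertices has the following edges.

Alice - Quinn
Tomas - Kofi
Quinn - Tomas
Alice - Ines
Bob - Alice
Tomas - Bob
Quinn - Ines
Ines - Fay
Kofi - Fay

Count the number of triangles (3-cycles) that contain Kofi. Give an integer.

Kofi's neighbors are Fay and Tomas, but none of them are tied to each other, so no triangle contains Kofi.

0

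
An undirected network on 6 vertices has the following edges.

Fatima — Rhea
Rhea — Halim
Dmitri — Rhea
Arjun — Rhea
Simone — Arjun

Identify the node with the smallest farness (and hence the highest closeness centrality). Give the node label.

Farness (sum of distances to all others) for each node — Arjun:8, Dmitri:10, Fatima:10, Halim:10, Rhea:6, Simone:12.
The smallest farness is 6, for Rhea, so Rhea has the highest closeness.

Rhea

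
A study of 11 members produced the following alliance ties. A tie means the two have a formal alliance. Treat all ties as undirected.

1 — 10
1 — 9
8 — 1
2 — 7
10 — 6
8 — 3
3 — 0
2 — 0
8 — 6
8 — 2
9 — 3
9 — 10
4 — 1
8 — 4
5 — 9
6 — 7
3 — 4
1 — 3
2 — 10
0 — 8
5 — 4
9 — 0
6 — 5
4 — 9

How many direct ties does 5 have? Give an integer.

3

5 is directly tied to 4, 6, and 9. That is 3 neighbors, so the degree of 5 is 3.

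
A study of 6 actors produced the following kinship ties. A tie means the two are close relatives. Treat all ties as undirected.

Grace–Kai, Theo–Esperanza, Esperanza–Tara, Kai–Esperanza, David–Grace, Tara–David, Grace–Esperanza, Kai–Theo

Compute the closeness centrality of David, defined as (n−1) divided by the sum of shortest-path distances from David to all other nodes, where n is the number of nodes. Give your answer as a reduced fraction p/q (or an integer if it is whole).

Distances from David: Esperanza:2, Grace:1, Kai:2, Tara:1, Theo:3. Sum = 9.
n = 6, so closeness = 5/9.

5/9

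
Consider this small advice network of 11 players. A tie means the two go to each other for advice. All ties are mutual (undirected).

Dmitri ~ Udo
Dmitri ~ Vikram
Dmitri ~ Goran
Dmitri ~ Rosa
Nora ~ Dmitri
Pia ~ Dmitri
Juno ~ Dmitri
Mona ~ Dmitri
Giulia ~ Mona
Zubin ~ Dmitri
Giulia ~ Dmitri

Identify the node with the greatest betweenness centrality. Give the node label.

Dmitri

Unnormalized betweenness of each node: Dmitri:44, Giulia:0, Goran:0, Juno:0, Mona:0, Nora:0, Pia:0, Rosa:0, Udo:0, Vikram:0, Zubin:0.
Dmitri has the largest value, 44, making it the main broker — the node through which the most shortest paths run.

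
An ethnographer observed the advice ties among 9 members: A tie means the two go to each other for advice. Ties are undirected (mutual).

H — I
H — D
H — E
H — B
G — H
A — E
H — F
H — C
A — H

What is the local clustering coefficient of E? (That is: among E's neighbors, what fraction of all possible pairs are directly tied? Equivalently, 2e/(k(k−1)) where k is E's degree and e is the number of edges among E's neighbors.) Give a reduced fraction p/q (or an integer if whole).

1

E's neighbors: A and H (k = 2).
Possible neighbor pairs: C(2,2) = 1. Edges among them: A–H → e = 1.
Clustering(E) = 1/1.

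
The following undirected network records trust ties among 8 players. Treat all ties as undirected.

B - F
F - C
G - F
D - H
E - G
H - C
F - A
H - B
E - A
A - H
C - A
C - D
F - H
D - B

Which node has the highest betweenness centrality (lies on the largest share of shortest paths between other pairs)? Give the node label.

F

Unnormalized betweenness of each node: A:25/6, B:2/3, C:5/3, D:1/3, E:1/2, F:6, G:5/6, H:17/6.
F has the largest value, 6, making it the main broker — the node through which the most shortest paths run.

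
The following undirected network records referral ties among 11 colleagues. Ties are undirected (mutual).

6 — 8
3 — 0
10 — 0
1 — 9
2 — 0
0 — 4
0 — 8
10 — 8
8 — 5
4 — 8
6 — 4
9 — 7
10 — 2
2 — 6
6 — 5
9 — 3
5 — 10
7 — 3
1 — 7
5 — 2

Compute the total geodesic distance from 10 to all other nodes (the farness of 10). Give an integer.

20

Distances from 10: 0:1, 1:4, 2:1, 3:2, 4:2, 5:1, 6:2, 7:3, 8:1, 9:3.
Sum = 1 + 4 + 1 + 2 + 2 + 1 + 2 + 3 + 1 + 3 = 20.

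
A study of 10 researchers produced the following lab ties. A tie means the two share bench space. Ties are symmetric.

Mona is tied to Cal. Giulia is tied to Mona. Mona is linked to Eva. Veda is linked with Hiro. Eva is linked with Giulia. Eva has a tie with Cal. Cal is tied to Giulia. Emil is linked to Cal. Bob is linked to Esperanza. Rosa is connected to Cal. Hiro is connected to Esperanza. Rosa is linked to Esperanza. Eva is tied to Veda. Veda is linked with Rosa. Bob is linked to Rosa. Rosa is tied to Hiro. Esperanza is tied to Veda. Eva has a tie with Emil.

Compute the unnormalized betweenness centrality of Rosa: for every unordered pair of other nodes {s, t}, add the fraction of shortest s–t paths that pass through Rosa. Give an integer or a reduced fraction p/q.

67/6

Pairs whose geodesics pass through Rosa — Cal–Bob: 1; Cal–Hiro: 1; Cal–Esperanza: 1; Cal–Veda: 1/2; Eva–Bob: 2/3; Emil–Bob: 1; Emil–Hiro: 1/2; Emil–Esperanza: 1/2; Mona–Bob: 1; Mona–Hiro: 1/2; Mona–Esperanza: 1/2; Giulia–Bob: 1; Giulia–Hiro: 1/2; Giulia–Esperanza: 1/2 … (+2 more pairs).
All other pairs contribute 0.
Summing the contributions gives betweenness(Rosa) = 67/6.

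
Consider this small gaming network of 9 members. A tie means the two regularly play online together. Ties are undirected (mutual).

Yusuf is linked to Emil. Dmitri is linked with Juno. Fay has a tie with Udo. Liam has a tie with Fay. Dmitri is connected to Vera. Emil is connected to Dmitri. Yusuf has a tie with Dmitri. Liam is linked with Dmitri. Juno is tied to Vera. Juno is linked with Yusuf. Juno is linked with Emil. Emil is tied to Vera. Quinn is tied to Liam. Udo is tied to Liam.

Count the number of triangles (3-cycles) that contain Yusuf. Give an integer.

Yusuf's neighbors: Dmitri, Emil, and Juno.
Neighbor pairs that are themselves tied: Yusuf–Dmitri–Emil; Yusuf–Dmitri–Juno; Yusuf–Emil–Juno. Each forms one triangle with Yusuf, for 3 in total.

3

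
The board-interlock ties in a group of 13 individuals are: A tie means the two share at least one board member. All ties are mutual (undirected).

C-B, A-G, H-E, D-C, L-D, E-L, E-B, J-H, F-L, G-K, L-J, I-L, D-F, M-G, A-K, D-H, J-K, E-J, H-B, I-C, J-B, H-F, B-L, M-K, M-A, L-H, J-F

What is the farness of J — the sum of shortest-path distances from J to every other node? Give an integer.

Distances from J: A:2, B:1, C:2, D:2, E:1, F:1, G:2, H:1, I:2, K:1, L:1, M:2.
Sum = 2 + 1 + 2 + 2 + 1 + 1 + 2 + 1 + 2 + 1 + 1 + 2 = 18.

18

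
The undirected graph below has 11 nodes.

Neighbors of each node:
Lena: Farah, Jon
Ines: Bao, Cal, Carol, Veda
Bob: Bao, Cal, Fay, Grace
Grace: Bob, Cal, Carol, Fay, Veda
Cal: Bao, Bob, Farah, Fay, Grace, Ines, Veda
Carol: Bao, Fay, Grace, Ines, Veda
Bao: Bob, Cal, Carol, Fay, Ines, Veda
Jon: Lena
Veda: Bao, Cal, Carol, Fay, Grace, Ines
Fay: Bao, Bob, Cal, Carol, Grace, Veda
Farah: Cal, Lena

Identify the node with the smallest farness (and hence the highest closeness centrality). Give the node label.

Farness (sum of distances to all others) for each node — Bao:17, Bob:19, Cal:14, Carol:21, Farah:19, Fay:17, Grace:18, Ines:19, Jon:35, Lena:26, Veda:17.
The smallest farness is 14, for Cal, so Cal has the highest closeness.

Cal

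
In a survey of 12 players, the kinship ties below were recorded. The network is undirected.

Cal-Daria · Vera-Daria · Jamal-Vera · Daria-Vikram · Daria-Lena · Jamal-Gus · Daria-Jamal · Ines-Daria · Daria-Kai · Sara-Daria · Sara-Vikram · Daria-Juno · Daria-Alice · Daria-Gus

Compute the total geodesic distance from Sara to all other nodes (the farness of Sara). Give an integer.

Distances from Sara: Alice:2, Cal:2, Daria:1, Gus:2, Ines:2, Jamal:2, Juno:2, Kai:2, Lena:2, Vera:2, Vikram:1.
Sum = 2 + 2 + 1 + 2 + 2 + 2 + 2 + 2 + 2 + 2 + 1 = 20.

20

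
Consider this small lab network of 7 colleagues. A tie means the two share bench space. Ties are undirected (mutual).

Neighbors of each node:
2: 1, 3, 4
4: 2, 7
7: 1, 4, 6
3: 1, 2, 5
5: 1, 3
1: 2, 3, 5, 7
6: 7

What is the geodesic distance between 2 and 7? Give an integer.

One shortest route is 2 – 4 – 7, which uses 2 edges, and 2 and 7 are not directly tied, so nothing shorter exists. So d(2,7) = 2.

2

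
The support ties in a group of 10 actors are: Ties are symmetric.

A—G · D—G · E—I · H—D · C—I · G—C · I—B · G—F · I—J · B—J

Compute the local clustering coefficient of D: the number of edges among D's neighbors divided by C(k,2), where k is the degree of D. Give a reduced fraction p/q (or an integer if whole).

0

D's neighbors: G and H (k = 2).
Possible neighbor pairs: C(2,2) = 1. Edges among them: none → e = 0.
Clustering(D) = 0/1.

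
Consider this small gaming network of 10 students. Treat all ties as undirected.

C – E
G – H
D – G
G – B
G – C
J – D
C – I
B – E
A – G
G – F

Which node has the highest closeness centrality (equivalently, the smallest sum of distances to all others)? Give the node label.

Farness (sum of distances to all others) for each node — A:20, B:18, C:16, D:18, E:22, F:20, G:12, H:20, I:24, J:26.
The smallest farness is 12, for G, so G has the highest closeness.

G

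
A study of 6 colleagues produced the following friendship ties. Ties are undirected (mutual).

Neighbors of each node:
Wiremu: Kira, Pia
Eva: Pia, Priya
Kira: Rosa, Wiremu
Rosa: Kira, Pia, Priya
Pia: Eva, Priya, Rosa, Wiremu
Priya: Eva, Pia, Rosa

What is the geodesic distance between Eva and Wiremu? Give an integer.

One shortest route is Eva – Pia – Wiremu, which uses 2 edges, and Eva and Wiremu are not directly tied, so nothing shorter exists. So d(Eva,Wiremu) = 2.

2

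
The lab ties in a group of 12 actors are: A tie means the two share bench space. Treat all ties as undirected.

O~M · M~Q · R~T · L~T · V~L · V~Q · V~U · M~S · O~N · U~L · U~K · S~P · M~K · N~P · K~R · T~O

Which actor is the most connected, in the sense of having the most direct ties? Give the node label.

Degrees — K:3, L:3, M:4, N:2, O:3, P:2, Q:2, R:2, S:2, T:3, U:3, V:3.
The maximum is 4, attained only by M.

M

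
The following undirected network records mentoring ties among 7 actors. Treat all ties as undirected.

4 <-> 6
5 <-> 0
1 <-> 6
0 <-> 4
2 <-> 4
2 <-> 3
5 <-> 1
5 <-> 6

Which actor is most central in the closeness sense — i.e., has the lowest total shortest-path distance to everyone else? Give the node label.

4

Farness (sum of distances to all others) for each node — 0:11, 1:13, 2:12, 3:17, 4:9, 5:12, 6:10.
The smallest farness is 9, for 4, so 4 has the highest closeness.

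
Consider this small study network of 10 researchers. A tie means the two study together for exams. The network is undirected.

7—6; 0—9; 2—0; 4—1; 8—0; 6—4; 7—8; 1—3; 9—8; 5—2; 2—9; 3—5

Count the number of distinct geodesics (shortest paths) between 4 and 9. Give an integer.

The shortest distance is 4, and the only length-4 path is 4–6–7–8–9. So there is exactly 1 shortest path.

1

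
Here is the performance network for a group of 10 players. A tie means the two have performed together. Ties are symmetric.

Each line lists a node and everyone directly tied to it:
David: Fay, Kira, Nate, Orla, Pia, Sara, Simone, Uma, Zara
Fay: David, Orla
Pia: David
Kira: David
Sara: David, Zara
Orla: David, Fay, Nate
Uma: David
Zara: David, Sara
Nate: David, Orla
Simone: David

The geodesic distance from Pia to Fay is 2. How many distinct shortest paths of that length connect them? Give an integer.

The shortest distance is 2, and the only length-2 path is Pia–David–Fay. So there is exactly 1 shortest path.

1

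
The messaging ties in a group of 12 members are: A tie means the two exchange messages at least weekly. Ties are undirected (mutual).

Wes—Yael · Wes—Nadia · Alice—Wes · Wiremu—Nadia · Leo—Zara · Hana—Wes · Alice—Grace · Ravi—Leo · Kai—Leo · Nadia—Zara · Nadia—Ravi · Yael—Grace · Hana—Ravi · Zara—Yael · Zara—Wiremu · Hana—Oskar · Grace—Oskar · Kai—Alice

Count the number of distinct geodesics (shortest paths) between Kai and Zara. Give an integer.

1

The shortest distance is 2, and the only length-2 path is Kai–Leo–Zara. So there is exactly 1 shortest path.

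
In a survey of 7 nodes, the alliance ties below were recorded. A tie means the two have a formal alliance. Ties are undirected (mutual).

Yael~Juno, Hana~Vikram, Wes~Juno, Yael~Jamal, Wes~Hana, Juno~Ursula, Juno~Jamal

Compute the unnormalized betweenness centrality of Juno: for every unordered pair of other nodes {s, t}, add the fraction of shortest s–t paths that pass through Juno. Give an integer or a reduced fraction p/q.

11

Pairs whose geodesics pass through Juno — Hana–Jamal: 1; Hana–Yael: 1; Hana–Ursula: 1; Jamal–Ursula: 1; Jamal–Vikram: 1; Jamal–Wes: 1; Yael–Ursula: 1; Yael–Vikram: 1; Yael–Wes: 1; Ursula–Vikram: 1; Ursula–Wes: 1.
All other pairs contribute 0.
Summing the contributions gives betweenness(Juno) = 11.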